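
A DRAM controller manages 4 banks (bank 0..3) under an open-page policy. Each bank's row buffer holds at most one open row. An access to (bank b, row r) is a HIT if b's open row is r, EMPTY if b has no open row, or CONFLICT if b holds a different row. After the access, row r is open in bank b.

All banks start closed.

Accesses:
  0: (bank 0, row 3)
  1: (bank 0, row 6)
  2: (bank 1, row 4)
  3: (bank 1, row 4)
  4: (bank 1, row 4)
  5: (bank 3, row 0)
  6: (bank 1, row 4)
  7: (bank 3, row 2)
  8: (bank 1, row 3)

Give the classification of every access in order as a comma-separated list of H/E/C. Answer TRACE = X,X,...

#0 (0,3) E
#1 (0,6) C  (was 3)
#2 (1,4) E
#3 (1,4) H  (was 4)
#4 (1,4) H  (was 4)
#5 (3,0) E
#6 (1,4) H  (was 4)
#7 (3,2) C  (was 0)
#8 (1,3) C  (was 4)

TRACE = E,C,E,H,H,E,H,C,C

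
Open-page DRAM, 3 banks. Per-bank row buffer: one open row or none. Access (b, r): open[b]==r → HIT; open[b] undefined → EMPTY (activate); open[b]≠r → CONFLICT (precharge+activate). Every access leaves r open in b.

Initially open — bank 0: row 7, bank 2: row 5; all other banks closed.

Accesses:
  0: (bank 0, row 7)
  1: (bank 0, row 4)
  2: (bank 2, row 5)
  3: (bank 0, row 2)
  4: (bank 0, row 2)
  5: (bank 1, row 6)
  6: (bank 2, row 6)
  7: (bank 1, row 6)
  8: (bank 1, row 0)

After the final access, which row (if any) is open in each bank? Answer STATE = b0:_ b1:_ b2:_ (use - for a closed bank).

STATE = b0:2 b1:0 b2:6

step 0: bank0 7->7 [HIT]
step 1: bank0 7->4 [CONFLICT]
step 2: bank2 5->5 [HIT]
step 3: bank0 4->2 [CONFLICT]
step 4: bank0 2->2 [HIT]
step 5: bank1 None->6 [EMPTY]
step 6: bank2 5->6 [CONFLICT]
step 7: bank1 6->6 [HIT]
step 8: bank1 6->0 [CONFLICT]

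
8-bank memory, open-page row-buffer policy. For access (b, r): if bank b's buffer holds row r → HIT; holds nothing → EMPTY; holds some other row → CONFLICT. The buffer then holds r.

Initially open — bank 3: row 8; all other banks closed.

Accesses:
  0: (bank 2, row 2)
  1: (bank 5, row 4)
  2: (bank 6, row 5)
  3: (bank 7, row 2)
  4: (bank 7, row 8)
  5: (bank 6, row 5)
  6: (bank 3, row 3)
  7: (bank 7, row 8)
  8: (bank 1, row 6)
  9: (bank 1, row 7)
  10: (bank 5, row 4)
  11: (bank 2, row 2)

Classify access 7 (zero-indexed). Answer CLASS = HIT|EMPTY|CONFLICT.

CLASS = HIT

  [0] b2 r2: no row ⇒ E
  [1] b5 r4: no row ⇒ E
  [2] b6 r5: no row ⇒ E
  [3] b7 r2: no row ⇒ E
  [4] b7 r8: had r2 ⇒ C
  [5] b6 r5: had r5 ⇒ H
  [6] b3 r3: had r8 ⇒ C
  [7] b7 r8: had r8 ⇒ H
  [8] b1 r6: no row ⇒ E
  [9] b1 r7: had r6 ⇒ C
  [10] b5 r4: had r4 ⇒ H
  [11] b2 r2: had r2 ⇒ H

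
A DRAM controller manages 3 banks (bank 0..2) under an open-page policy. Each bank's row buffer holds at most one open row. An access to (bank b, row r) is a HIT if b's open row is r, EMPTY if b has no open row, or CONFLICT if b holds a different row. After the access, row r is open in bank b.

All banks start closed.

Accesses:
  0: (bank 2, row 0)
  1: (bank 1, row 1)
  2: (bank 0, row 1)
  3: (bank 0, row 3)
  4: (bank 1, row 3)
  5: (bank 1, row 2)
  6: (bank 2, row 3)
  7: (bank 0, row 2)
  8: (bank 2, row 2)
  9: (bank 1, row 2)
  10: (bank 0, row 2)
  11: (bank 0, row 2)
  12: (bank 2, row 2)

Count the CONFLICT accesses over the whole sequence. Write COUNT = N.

#0 (2,0) E
#1 (1,1) E
#2 (0,1) E
#3 (0,3) C  (was 1)
#4 (1,3) C  (was 1)
#5 (1,2) C  (was 3)
#6 (2,3) C  (was 0)
#7 (0,2) C  (was 3)
#8 (2,2) C  (was 3)
#9 (1,2) H  (was 2)
#10 (0,2) H  (was 2)
#11 (0,2) H  (was 2)
#12 (2,2) H  (was 2)

COUNT = 6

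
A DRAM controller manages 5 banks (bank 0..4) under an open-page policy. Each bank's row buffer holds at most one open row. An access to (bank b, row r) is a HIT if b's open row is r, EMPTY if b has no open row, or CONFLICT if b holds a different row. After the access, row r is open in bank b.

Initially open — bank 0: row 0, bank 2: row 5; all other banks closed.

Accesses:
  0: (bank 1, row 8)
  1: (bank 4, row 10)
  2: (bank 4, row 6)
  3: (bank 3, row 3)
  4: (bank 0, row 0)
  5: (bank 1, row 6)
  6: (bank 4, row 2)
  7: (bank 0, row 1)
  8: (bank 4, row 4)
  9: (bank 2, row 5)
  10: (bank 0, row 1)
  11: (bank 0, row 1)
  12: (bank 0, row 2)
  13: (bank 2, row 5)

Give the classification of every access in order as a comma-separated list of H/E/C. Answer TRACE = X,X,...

TRACE = E,E,C,E,H,C,C,C,C,H,H,H,C,H

step 0: bank1 None->8 [EMPTY]
step 1: bank4 None->10 [EMPTY]
step 2: bank4 10->6 [CONFLICT]
step 3: bank3 None->3 [EMPTY]
step 4: bank0 0->0 [HIT]
step 5: bank1 8->6 [CONFLICT]
step 6: bank4 6->2 [CONFLICT]
step 7: bank0 0->1 [CONFLICT]
step 8: bank4 2->4 [CONFLICT]
step 9: bank2 5->5 [HIT]
step 10: bank0 1->1 [HIT]
step 11: bank0 1->1 [HIT]
step 12: bank0 1->2 [CONFLICT]
step 13: bank2 5->5 [HIT]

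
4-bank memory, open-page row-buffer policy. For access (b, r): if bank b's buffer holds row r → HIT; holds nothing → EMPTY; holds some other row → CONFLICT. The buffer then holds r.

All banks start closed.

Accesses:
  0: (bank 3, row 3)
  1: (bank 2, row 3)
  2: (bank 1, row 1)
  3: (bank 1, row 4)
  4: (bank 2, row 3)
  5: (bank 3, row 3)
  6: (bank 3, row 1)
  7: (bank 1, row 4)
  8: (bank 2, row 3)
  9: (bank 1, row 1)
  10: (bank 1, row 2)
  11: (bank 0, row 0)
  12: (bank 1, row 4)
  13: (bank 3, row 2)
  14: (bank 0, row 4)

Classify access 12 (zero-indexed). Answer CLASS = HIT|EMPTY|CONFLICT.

  [0] b3 r3: no row ⇒ E
  [1] b2 r3: no row ⇒ E
  [2] b1 r1: no row ⇒ E
  [3] b1 r4: had r1 ⇒ C
  [4] b2 r3: had r3 ⇒ H
  [5] b3 r3: had r3 ⇒ H
  [6] b3 r1: had r3 ⇒ C
  [7] b1 r4: had r4 ⇒ H
  [8] b2 r3: had r3 ⇒ H
  [9] b1 r1: had r4 ⇒ C
  [10] b1 r2: had r1 ⇒ C
  [11] b0 r0: no row ⇒ E
  [12] b1 r4: had r2 ⇒ C
  [13] b3 r2: had r1 ⇒ C
  [14] b0 r4: had r0 ⇒ C

CLASS = CONFLICT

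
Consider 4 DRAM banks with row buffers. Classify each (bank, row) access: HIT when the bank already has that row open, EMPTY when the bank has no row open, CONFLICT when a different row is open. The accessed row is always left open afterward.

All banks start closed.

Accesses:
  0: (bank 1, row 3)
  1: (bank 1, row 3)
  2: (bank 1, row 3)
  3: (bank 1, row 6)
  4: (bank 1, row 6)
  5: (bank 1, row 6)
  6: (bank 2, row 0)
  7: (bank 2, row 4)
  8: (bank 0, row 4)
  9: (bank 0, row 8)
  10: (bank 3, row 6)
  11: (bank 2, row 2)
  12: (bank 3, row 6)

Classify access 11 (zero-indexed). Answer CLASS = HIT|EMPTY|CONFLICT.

CLASS = CONFLICT

step 0: bank1 None->3 [EMPTY]
step 1: bank1 3->3 [HIT]
step 2: bank1 3->3 [HIT]
step 3: bank1 3->6 [CONFLICT]
step 4: bank1 6->6 [HIT]
step 5: bank1 6->6 [HIT]
step 6: bank2 None->0 [EMPTY]
step 7: bank2 0->4 [CONFLICT]
step 8: bank0 None->4 [EMPTY]
step 9: bank0 4->8 [CONFLICT]
step 10: bank3 None->6 [EMPTY]
step 11: bank2 4->2 [CONFLICT]
step 12: bank3 6->6 [HIT]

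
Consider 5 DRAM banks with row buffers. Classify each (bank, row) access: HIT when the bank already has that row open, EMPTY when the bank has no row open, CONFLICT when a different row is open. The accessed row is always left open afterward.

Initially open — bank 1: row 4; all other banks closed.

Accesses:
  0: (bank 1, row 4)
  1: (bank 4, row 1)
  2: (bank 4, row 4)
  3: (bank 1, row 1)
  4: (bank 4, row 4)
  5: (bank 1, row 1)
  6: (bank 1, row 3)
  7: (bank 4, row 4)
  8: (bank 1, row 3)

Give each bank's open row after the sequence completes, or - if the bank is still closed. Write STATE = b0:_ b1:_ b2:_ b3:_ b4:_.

STATE = b0:- b1:3 b2:- b3:- b4:4

#0 (1,4) H  (was 4)
#1 (4,1) E
#2 (4,4) C  (was 1)
#3 (1,1) C  (was 4)
#4 (4,4) H  (was 4)
#5 (1,1) H  (was 1)
#6 (1,3) C  (was 1)
#7 (4,4) H  (was 4)
#8 (1,3) H  (was 3)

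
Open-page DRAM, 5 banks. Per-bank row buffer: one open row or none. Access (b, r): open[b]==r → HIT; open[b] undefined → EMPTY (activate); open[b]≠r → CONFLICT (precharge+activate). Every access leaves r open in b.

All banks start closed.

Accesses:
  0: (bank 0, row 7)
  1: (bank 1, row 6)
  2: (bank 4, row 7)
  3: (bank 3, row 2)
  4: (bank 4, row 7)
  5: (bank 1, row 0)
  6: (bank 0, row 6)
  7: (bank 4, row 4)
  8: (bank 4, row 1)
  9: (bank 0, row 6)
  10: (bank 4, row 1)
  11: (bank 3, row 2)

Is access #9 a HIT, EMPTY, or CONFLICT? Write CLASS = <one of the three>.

  [0] b0 r7: no row ⇒ E
  [1] b1 r6: no row ⇒ E
  [2] b4 r7: no row ⇒ E
  [3] b3 r2: no row ⇒ E
  [4] b4 r7: had r7 ⇒ H
  [5] b1 r0: had r6 ⇒ C
  [6] b0 r6: had r7 ⇒ C
  [7] b4 r4: had r7 ⇒ C
  [8] b4 r1: had r4 ⇒ C
  [9] b0 r6: had r6 ⇒ H
  [10] b4 r1: had r1 ⇒ H
  [11] b3 r2: had r2 ⇒ H

CLASS = HIT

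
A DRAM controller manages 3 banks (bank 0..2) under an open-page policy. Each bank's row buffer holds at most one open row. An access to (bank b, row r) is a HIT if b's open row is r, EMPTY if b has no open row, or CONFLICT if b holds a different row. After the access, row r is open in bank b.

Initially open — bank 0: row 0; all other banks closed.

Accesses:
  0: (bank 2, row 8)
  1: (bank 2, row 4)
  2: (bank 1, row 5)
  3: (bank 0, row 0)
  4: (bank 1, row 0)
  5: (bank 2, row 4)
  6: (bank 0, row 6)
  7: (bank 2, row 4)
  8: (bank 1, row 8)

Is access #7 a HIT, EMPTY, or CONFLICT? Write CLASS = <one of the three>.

CLASS = HIT

  [0] b2 r8: no row ⇒ E
  [1] b2 r4: had r8 ⇒ C
  [2] b1 r5: no row ⇒ E
  [3] b0 r0: had r0 ⇒ H
  [4] b1 r0: had r5 ⇒ C
  [5] b2 r4: had r4 ⇒ H
  [6] b0 r6: had r0 ⇒ C
  [7] b2 r4: had r4 ⇒ H
  [8] b1 r8: had r0 ⇒ C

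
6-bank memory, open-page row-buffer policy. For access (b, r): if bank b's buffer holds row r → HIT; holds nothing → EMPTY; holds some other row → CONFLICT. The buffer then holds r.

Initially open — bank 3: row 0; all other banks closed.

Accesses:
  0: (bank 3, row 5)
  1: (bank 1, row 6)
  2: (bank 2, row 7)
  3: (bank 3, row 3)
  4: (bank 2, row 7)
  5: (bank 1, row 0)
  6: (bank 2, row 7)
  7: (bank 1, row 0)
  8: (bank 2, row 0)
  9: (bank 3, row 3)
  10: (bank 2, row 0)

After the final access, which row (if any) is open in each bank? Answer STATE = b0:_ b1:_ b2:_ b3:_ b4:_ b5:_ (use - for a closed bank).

STATE = b0:- b1:0 b2:0 b3:3 b4:- b5:-

#0 (3,5) C  (was 0)
#1 (1,6) E
#2 (2,7) E
#3 (3,3) C  (was 5)
#4 (2,7) H  (was 7)
#5 (1,0) C  (was 6)
#6 (2,7) H  (was 7)
#7 (1,0) H  (was 0)
#8 (2,0) C  (was 7)
#9 (3,3) H  (was 3)
#10 (2,0) H  (was 0)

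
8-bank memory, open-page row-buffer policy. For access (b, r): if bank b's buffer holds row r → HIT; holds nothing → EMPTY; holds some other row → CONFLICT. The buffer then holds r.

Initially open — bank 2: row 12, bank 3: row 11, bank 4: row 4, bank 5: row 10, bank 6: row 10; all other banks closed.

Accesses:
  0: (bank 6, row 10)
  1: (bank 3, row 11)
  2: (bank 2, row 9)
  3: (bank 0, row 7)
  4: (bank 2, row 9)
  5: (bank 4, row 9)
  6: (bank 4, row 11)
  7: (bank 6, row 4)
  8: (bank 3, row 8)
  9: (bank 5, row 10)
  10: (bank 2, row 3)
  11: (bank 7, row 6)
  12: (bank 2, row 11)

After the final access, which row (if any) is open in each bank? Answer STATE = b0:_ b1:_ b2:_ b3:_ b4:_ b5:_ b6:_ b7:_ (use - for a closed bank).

0: bank 6 row 10 — prev 10 → HIT
1: bank 3 row 11 — prev 11 → HIT
2: bank 2 row 9 — prev 12 → CONFLICT
3: bank 0 row 7 — prev None → EMPTY
4: bank 2 row 9 — prev 9 → HIT
5: bank 4 row 9 — prev 4 → CONFLICT
6: bank 4 row 11 — prev 9 → CONFLICT
7: bank 6 row 4 — prev 10 → CONFLICT
8: bank 3 row 8 — prev 11 → CONFLICT
9: bank 5 row 10 — prev 10 → HIT
10: bank 2 row 3 — prev 9 → CONFLICT
11: bank 7 row 6 — prev None → EMPTY
12: bank 2 row 11 — prev 3 → CONFLICT

STATE = b0:7 b1:- b2:11 b3:8 b4:11 b5:10 b6:4 b7:6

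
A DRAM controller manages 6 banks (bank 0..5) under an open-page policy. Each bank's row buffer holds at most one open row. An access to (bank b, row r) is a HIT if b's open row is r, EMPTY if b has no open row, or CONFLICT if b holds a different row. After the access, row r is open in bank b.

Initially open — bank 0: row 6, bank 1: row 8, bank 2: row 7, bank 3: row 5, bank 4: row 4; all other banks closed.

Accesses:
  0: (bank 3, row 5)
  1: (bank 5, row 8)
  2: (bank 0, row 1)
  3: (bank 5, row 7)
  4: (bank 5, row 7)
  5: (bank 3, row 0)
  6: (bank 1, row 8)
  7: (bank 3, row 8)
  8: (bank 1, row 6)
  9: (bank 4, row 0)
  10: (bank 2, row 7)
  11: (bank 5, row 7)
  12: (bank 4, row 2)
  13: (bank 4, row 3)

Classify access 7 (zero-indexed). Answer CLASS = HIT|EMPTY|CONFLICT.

step 0: bank3 5->5 [HIT]
step 1: bank5 None->8 [EMPTY]
step 2: bank0 6->1 [CONFLICT]
step 3: bank5 8->7 [CONFLICT]
step 4: bank5 7->7 [HIT]
step 5: bank3 5->0 [CONFLICT]
step 6: bank1 8->8 [HIT]
step 7: bank3 0->8 [CONFLICT]
step 8: bank1 8->6 [CONFLICT]
step 9: bank4 4->0 [CONFLICT]
step 10: bank2 7->7 [HIT]
step 11: bank5 7->7 [HIT]
step 12: bank4 0->2 [CONFLICT]
step 13: bank4 2->3 [CONFLICT]

CLASS = CONFLICT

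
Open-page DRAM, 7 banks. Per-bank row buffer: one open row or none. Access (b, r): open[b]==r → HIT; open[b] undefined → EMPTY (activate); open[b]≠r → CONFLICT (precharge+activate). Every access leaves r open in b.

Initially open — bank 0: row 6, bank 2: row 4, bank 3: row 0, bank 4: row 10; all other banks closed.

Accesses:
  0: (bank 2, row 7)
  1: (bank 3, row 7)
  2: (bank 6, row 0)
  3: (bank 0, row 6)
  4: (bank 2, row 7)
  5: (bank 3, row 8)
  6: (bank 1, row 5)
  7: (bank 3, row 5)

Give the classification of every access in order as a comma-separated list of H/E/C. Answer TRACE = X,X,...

#0 (2,7) C  (was 4)
#1 (3,7) C  (was 0)
#2 (6,0) E
#3 (0,6) H  (was 6)
#4 (2,7) H  (was 7)
#5 (3,8) C  (was 7)
#6 (1,5) E
#7 (3,5) C  (was 8)

TRACE = C,C,E,H,H,C,E,C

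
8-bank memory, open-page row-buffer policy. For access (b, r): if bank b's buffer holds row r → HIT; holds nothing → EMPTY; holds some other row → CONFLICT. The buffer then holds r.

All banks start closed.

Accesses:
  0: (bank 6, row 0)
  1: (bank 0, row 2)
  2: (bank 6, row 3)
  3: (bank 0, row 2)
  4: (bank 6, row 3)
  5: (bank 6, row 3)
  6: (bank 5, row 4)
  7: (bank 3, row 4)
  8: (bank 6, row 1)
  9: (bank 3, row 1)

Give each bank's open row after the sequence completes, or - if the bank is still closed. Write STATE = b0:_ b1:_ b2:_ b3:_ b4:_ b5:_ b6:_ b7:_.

step 0: bank6 None->0 [EMPTY]
step 1: bank0 None->2 [EMPTY]
step 2: bank6 0->3 [CONFLICT]
step 3: bank0 2->2 [HIT]
step 4: bank6 3->3 [HIT]
step 5: bank6 3->3 [HIT]
step 6: bank5 None->4 [EMPTY]
step 7: bank3 None->4 [EMPTY]
step 8: bank6 3->1 [CONFLICT]
step 9: bank3 4->1 [CONFLICT]

STATE = b0:2 b1:- b2:- b3:1 b4:- b5:4 b6:1 b7:-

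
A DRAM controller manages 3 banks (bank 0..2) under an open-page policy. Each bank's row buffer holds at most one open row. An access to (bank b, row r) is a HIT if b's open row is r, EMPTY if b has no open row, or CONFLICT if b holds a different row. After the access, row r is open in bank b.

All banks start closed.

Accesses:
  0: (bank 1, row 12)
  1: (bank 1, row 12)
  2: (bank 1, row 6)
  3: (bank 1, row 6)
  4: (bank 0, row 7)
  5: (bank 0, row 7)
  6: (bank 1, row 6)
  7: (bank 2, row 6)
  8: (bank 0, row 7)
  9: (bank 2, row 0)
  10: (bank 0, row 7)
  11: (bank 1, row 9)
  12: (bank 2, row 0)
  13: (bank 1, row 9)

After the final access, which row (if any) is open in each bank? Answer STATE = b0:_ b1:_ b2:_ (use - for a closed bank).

STATE = b0:7 b1:9 b2:0

  [0] b1 r12: no row ⇒ E
  [1] b1 r12: had r12 ⇒ H
  [2] b1 r6: had r12 ⇒ C
  [3] b1 r6: had r6 ⇒ H
  [4] b0 r7: no row ⇒ E
  [5] b0 r7: had r7 ⇒ H
  [6] b1 r6: had r6 ⇒ H
  [7] b2 r6: no row ⇒ E
  [8] b0 r7: had r7 ⇒ H
  [9] b2 r0: had r6 ⇒ C
  [10] b0 r7: had r7 ⇒ H
  [11] b1 r9: had r6 ⇒ C
  [12] b2 r0: had r0 ⇒ H
  [13] b1 r9: had r9 ⇒ H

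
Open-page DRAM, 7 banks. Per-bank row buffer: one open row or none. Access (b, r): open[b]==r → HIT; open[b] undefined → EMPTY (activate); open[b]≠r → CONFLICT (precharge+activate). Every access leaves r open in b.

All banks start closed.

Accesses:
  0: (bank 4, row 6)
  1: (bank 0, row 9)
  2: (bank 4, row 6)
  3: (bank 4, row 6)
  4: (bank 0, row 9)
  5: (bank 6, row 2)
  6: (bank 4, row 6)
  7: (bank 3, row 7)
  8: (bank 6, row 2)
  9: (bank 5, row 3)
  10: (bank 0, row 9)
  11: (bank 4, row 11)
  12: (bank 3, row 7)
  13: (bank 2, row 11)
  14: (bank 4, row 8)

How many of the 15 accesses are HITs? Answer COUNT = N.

0: bank 4 row 6 — prev None → EMPTY
1: bank 0 row 9 — prev None → EMPTY
2: bank 4 row 6 — prev 6 → HIT
3: bank 4 row 6 — prev 6 → HIT
4: bank 0 row 9 — prev 9 → HIT
5: bank 6 row 2 — prev None → EMPTY
6: bank 4 row 6 — prev 6 → HIT
7: bank 3 row 7 — prev None → EMPTY
8: bank 6 row 2 — prev 2 → HIT
9: bank 5 row 3 — prev None → EMPTY
10: bank 0 row 9 — prev 9 → HIT
11: bank 4 row 11 — prev 6 → CONFLICT
12: bank 3 row 7 — prev 7 → HIT
13: bank 2 row 11 — prev None → EMPTY
14: bank 4 row 8 — prev 11 → CONFLICT

COUNT = 7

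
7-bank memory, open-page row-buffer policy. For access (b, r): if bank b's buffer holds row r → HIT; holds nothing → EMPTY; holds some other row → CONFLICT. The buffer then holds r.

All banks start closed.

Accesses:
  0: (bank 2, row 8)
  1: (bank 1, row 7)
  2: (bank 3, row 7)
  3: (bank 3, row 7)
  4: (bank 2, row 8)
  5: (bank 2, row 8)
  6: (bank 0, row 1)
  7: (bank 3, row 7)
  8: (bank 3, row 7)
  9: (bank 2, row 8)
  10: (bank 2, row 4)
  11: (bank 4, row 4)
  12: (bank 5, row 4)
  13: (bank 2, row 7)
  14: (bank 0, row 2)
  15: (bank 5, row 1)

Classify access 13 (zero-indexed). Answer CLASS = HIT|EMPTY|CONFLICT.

CLASS = CONFLICT

step 0: bank2 None->8 [EMPTY]
step 1: bank1 None->7 [EMPTY]
step 2: bank3 None->7 [EMPTY]
step 3: bank3 7->7 [HIT]
step 4: bank2 8->8 [HIT]
step 5: bank2 8->8 [HIT]
step 6: bank0 None->1 [EMPTY]
step 7: bank3 7->7 [HIT]
step 8: bank3 7->7 [HIT]
step 9: bank2 8->8 [HIT]
step 10: bank2 8->4 [CONFLICT]
step 11: bank4 None->4 [EMPTY]
step 12: bank5 None->4 [EMPTY]
step 13: bank2 4->7 [CONFLICT]
step 14: bank0 1->2 [CONFLICT]
step 15: bank5 4->1 [CONFLICT]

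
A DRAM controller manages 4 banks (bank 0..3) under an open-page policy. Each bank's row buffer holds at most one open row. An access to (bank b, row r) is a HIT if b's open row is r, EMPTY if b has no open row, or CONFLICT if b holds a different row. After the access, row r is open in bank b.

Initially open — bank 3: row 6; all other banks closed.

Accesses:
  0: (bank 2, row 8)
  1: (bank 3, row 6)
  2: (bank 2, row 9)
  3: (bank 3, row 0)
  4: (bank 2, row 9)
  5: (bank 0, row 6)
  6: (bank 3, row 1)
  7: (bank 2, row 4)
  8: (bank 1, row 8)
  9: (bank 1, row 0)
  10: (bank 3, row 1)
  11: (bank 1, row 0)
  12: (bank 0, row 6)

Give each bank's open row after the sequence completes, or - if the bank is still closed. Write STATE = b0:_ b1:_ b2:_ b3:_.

  [0] b2 r8: no row ⇒ E
  [1] b3 r6: had r6 ⇒ H
  [2] b2 r9: had r8 ⇒ C
  [3] b3 r0: had r6 ⇒ C
  [4] b2 r9: had r9 ⇒ H
  [5] b0 r6: no row ⇒ E
  [6] b3 r1: had r0 ⇒ C
  [7] b2 r4: had r9 ⇒ C
  [8] b1 r8: no row ⇒ E
  [9] b1 r0: had r8 ⇒ C
  [10] b3 r1: had r1 ⇒ H
  [11] b1 r0: had r0 ⇒ H
  [12] b0 r6: had r6 ⇒ H

STATE = b0:6 b1:0 b2:4 b3:1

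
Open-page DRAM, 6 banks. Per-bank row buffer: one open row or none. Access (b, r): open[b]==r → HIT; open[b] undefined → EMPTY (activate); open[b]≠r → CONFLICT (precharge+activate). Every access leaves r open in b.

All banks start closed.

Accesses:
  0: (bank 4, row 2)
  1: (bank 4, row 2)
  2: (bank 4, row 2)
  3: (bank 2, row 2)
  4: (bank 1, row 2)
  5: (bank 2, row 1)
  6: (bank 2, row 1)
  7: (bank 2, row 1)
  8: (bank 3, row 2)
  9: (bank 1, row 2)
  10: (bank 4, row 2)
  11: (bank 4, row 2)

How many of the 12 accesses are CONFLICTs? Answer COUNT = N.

#0 (4,2) E
#1 (4,2) H  (was 2)
#2 (4,2) H  (was 2)
#3 (2,2) E
#4 (1,2) E
#5 (2,1) C  (was 2)
#6 (2,1) H  (was 1)
#7 (2,1) H  (was 1)
#8 (3,2) E
#9 (1,2) H  (was 2)
#10 (4,2) H  (was 2)
#11 (4,2) H  (was 2)

COUNT = 1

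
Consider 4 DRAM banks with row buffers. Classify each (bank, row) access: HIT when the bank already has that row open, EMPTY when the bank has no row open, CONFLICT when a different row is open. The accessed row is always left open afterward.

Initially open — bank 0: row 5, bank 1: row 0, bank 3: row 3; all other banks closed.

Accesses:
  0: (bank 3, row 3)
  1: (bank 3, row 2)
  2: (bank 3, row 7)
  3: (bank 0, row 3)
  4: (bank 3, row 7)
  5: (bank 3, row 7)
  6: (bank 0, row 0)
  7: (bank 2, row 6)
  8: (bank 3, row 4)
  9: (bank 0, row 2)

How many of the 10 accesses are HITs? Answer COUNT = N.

#0 (3,3) H  (was 3)
#1 (3,2) C  (was 3)
#2 (3,7) C  (was 2)
#3 (0,3) C  (was 5)
#4 (3,7) H  (was 7)
#5 (3,7) H  (was 7)
#6 (0,0) C  (was 3)
#7 (2,6) E
#8 (3,4) C  (was 7)
#9 (0,2) C  (was 0)

COUNT = 3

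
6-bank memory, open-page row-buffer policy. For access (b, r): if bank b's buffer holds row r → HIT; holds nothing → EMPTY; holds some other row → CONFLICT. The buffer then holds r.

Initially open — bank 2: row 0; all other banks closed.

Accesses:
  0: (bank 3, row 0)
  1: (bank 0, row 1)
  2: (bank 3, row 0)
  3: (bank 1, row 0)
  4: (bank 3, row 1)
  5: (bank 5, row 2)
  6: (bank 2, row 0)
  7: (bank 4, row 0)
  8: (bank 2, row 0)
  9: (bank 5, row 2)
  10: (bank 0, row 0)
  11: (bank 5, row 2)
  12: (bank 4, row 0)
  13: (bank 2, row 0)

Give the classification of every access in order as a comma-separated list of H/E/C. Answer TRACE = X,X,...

  [0] b3 r0: no row ⇒ E
  [1] b0 r1: no row ⇒ E
  [2] b3 r0: had r0 ⇒ H
  [3] b1 r0: no row ⇒ E
  [4] b3 r1: had r0 ⇒ C
  [5] b5 r2: no row ⇒ E
  [6] b2 r0: had r0 ⇒ H
  [7] b4 r0: no row ⇒ E
  [8] b2 r0: had r0 ⇒ H
  [9] b5 r2: had r2 ⇒ H
  [10] b0 r0: had r1 ⇒ C
  [11] b5 r2: had r2 ⇒ H
  [12] b4 r0: had r0 ⇒ H
  [13] b2 r0: had r0 ⇒ H

TRACE = E,E,H,E,C,E,H,E,H,H,C,H,H,H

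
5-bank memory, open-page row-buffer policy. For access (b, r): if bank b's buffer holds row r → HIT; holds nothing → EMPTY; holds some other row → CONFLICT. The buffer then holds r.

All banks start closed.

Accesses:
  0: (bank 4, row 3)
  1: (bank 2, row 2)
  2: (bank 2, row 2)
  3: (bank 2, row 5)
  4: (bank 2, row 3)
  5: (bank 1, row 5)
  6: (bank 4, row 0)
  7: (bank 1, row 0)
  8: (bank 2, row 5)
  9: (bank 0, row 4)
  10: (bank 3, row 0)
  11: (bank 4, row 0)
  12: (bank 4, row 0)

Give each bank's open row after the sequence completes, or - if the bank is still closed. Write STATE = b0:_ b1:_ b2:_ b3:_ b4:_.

step 0: bank4 None->3 [EMPTY]
step 1: bank2 None->2 [EMPTY]
step 2: bank2 2->2 [HIT]
step 3: bank2 2->5 [CONFLICT]
step 4: bank2 5->3 [CONFLICT]
step 5: bank1 None->5 [EMPTY]
step 6: bank4 3->0 [CONFLICT]
step 7: bank1 5->0 [CONFLICT]
step 8: bank2 3->5 [CONFLICT]
step 9: bank0 None->4 [EMPTY]
step 10: bank3 None->0 [EMPTY]
step 11: bank4 0->0 [HIT]
step 12: bank4 0->0 [HIT]

STATE = b0:4 b1:0 b2:5 b3:0 b4:0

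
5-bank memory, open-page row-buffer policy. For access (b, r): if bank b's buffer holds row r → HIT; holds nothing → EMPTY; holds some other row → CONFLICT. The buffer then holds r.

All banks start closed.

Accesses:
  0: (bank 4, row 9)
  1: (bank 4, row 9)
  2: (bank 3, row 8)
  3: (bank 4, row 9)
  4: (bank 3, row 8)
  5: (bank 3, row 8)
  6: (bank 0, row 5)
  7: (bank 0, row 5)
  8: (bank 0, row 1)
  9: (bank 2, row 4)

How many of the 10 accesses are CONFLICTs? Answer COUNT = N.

#0 (4,9) E
#1 (4,9) H  (was 9)
#2 (3,8) E
#3 (4,9) H  (was 9)
#4 (3,8) H  (was 8)
#5 (3,8) H  (was 8)
#6 (0,5) E
#7 (0,5) H  (was 5)
#8 (0,1) C  (was 5)
#9 (2,4) E

COUNT = 1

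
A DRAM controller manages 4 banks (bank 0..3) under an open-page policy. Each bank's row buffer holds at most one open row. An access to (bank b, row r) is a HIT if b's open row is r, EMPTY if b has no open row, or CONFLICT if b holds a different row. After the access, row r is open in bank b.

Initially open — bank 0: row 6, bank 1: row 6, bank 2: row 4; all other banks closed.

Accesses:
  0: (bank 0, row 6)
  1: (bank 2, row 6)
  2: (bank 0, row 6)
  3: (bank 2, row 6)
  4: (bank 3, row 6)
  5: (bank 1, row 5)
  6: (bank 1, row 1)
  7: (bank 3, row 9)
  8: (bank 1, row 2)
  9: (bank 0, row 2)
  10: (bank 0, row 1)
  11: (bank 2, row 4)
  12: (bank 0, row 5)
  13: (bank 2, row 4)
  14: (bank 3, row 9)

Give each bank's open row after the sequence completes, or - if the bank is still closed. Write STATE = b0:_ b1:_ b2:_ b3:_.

step 0: bank0 6->6 [HIT]
step 1: bank2 4->6 [CONFLICT]
step 2: bank0 6->6 [HIT]
step 3: bank2 6->6 [HIT]
step 4: bank3 None->6 [EMPTY]
step 5: bank1 6->5 [CONFLICT]
step 6: bank1 5->1 [CONFLICT]
step 7: bank3 6->9 [CONFLICT]
step 8: bank1 1->2 [CONFLICT]
step 9: bank0 6->2 [CONFLICT]
step 10: bank0 2->1 [CONFLICT]
step 11: bank2 6->4 [CONFLICT]
step 12: bank0 1->5 [CONFLICT]
step 13: bank2 4->4 [HIT]
step 14: bank3 9->9 [HIT]

STATE = b0:5 b1:2 b2:4 b3:9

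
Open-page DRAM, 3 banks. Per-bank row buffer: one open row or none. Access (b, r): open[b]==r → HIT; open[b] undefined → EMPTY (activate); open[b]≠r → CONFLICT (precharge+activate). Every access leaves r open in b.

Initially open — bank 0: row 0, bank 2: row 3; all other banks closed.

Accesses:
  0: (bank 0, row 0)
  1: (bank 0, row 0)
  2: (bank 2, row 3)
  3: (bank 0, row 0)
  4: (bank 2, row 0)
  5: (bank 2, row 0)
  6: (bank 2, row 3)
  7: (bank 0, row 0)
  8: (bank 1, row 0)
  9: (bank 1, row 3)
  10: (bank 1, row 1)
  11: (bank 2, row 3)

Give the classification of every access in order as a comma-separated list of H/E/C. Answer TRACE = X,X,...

  [0] b0 r0: had r0 ⇒ H
  [1] b0 r0: had r0 ⇒ H
  [2] b2 r3: had r3 ⇒ H
  [3] b0 r0: had r0 ⇒ H
  [4] b2 r0: had r3 ⇒ C
  [5] b2 r0: had r0 ⇒ H
  [6] b2 r3: had r0 ⇒ C
  [7] b0 r0: had r0 ⇒ H
  [8] b1 r0: no row ⇒ E
  [9] b1 r3: had r0 ⇒ C
  [10] b1 r1: had r3 ⇒ C
  [11] b2 r3: had r3 ⇒ H

TRACE = H,H,H,H,C,H,C,H,E,C,C,H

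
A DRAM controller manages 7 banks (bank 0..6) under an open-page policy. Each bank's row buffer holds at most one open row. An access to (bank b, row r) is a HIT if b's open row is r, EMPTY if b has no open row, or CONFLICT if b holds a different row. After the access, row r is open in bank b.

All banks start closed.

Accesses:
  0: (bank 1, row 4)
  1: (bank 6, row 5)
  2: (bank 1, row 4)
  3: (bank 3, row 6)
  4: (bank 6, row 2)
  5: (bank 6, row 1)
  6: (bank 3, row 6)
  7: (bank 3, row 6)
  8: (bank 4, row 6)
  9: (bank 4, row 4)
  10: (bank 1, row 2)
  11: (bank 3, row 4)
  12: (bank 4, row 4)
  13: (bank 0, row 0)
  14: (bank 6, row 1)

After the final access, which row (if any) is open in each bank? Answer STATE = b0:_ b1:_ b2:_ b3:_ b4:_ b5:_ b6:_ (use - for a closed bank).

STATE = b0:0 b1:2 b2:- b3:4 b4:4 b5:- b6:1

  [0] b1 r4: no row ⇒ E
  [1] b6 r5: no row ⇒ E
  [2] b1 r4: had r4 ⇒ H
  [3] b3 r6: no row ⇒ E
  [4] b6 r2: had r5 ⇒ C
  [5] b6 r1: had r2 ⇒ C
  [6] b3 r6: had r6 ⇒ H
  [7] b3 r6: had r6 ⇒ H
  [8] b4 r6: no row ⇒ E
  [9] b4 r4: had r6 ⇒ C
  [10] b1 r2: had r4 ⇒ C
  [11] b3 r4: had r6 ⇒ C
  [12] b4 r4: had r4 ⇒ H
  [13] b0 r0: no row ⇒ E
  [14] b6 r1: had r1 ⇒ H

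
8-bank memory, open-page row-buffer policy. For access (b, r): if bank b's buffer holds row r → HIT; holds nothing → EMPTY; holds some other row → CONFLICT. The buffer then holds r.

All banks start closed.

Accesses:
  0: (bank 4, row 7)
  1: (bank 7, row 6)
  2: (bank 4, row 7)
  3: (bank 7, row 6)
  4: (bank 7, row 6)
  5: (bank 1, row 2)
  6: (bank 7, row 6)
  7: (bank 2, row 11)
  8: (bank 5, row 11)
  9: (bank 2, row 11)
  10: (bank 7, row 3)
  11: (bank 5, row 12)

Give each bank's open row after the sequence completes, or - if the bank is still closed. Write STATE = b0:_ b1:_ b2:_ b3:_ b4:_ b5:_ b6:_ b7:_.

STATE = b0:- b1:2 b2:11 b3:- b4:7 b5:12 b6:- b7:3

  [0] b4 r7: no row ⇒ E
  [1] b7 r6: no row ⇒ E
  [2] b4 r7: had r7 ⇒ H
  [3] b7 r6: had r6 ⇒ H
  [4] b7 r6: had r6 ⇒ H
  [5] b1 r2: no row ⇒ E
  [6] b7 r6: had r6 ⇒ H
  [7] b2 r11: no row ⇒ E
  [8] b5 r11: no row ⇒ E
  [9] b2 r11: had r11 ⇒ H
  [10] b7 r3: had r6 ⇒ C
  [11] b5 r12: had r11 ⇒ C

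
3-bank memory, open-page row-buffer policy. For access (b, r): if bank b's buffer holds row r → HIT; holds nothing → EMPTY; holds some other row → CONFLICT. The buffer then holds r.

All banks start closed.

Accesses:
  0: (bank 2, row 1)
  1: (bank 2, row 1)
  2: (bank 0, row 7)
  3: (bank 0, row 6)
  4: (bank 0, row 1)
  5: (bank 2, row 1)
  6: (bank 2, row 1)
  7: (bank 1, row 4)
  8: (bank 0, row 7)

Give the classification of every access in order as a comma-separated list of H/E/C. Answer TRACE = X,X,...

TRACE = E,H,E,C,C,H,H,E,C

  [0] b2 r1: no row ⇒ E
  [1] b2 r1: had r1 ⇒ H
  [2] b0 r7: no row ⇒ E
  [3] b0 r6: had r7 ⇒ C
  [4] b0 r1: had r6 ⇒ C
  [5] b2 r1: had r1 ⇒ H
  [6] b2 r1: had r1 ⇒ H
  [7] b1 r4: no row ⇒ E
  [8] b0 r7: had r1 ⇒ C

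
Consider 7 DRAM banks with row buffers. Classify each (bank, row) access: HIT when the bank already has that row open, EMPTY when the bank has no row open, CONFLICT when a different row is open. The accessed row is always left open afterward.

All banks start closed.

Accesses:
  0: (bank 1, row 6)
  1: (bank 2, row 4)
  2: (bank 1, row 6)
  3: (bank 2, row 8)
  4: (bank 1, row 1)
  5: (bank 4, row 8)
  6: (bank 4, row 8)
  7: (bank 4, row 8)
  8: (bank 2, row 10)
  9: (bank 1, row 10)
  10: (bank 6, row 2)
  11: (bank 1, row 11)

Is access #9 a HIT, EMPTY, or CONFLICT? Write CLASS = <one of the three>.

CLASS = CONFLICT

  [0] b1 r6: no row ⇒ E
  [1] b2 r4: no row ⇒ E
  [2] b1 r6: had r6 ⇒ H
  [3] b2 r8: had r4 ⇒ C
  [4] b1 r1: had r6 ⇒ C
  [5] b4 r8: no row ⇒ E
  [6] b4 r8: had r8 ⇒ H
  [7] b4 r8: had r8 ⇒ H
  [8] b2 r10: had r8 ⇒ C
  [9] b1 r10: had r1 ⇒ C
  [10] b6 r2: no row ⇒ E
  [11] b1 r11: had r10 ⇒ C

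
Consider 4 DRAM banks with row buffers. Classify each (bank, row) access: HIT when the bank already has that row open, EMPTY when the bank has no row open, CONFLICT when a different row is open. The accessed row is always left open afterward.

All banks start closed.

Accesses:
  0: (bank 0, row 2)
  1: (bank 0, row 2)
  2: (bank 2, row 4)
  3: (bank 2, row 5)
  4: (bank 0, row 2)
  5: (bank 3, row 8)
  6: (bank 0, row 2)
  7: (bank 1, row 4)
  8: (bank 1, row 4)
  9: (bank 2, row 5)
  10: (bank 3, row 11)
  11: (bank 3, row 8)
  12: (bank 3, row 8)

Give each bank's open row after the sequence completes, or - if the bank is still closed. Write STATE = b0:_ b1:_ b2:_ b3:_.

0: bank 0 row 2 — prev None → EMPTY
1: bank 0 row 2 — prev 2 → HIT
2: bank 2 row 4 — prev None → EMPTY
3: bank 2 row 5 — prev 4 → CONFLICT
4: bank 0 row 2 — prev 2 → HIT
5: bank 3 row 8 — prev None → EMPTY
6: bank 0 row 2 — prev 2 → HIT
7: bank 1 row 4 — prev None → EMPTY
8: bank 1 row 4 — prev 4 → HIT
9: bank 2 row 5 — prev 5 → HIT
10: bank 3 row 11 — prev 8 → CONFLICT
11: bank 3 row 8 — prev 11 → CONFLICT
12: bank 3 row 8 — prev 8 → HIT

STATE = b0:2 b1:4 b2:5 b3:8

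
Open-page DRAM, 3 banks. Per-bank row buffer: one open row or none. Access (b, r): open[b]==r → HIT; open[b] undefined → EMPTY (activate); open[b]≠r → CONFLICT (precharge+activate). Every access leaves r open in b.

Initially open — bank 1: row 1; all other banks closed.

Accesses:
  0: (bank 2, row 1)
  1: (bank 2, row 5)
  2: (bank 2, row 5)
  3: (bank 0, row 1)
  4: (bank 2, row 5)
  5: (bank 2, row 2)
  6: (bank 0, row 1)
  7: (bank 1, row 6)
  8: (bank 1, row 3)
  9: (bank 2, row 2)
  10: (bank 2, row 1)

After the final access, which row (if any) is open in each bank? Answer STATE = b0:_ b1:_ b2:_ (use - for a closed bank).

0: bank 2 row 1 — prev None → EMPTY
1: bank 2 row 5 — prev 1 → CONFLICT
2: bank 2 row 5 — prev 5 → HIT
3: bank 0 row 1 — prev None → EMPTY
4: bank 2 row 5 — prev 5 → HIT
5: bank 2 row 2 — prev 5 → CONFLICT
6: bank 0 row 1 — prev 1 → HIT
7: bank 1 row 6 — prev 1 → CONFLICT
8: bank 1 row 3 — prev 6 → CONFLICT
9: bank 2 row 2 — prev 2 → HIT
10: bank 2 row 1 — prev 2 → CONFLICT

STATE = b0:1 b1:3 b2:1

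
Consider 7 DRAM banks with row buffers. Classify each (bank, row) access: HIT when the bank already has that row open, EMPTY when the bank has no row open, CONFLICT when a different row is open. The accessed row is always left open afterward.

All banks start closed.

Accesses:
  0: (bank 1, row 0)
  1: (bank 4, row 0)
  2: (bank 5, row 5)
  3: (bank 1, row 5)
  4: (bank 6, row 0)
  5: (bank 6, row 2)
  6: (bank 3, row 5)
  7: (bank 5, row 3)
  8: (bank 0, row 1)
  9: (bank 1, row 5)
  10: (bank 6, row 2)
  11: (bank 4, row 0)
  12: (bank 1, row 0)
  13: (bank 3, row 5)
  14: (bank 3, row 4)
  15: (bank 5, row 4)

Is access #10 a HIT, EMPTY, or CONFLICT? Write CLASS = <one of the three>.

0: bank 1 row 0 — prev None → EMPTY
1: bank 4 row 0 — prev None → EMPTY
2: bank 5 row 5 — prev None → EMPTY
3: bank 1 row 5 — prev 0 → CONFLICT
4: bank 6 row 0 — prev None → EMPTY
5: bank 6 row 2 — prev 0 → CONFLICT
6: bank 3 row 5 — prev None → EMPTY
7: bank 5 row 3 — prev 5 → CONFLICT
8: bank 0 row 1 — prev None → EMPTY
9: bank 1 row 5 — prev 5 → HIT
10: bank 6 row 2 — prev 2 → HIT
11: bank 4 row 0 — prev 0 → HIT
12: bank 1 row 0 — prev 5 → CONFLICT
13: bank 3 row 5 — prev 5 → HIT
14: bank 3 row 4 — prev 5 → CONFLICT
15: bank 5 row 4 — prev 3 → CONFLICT

CLASS = HIT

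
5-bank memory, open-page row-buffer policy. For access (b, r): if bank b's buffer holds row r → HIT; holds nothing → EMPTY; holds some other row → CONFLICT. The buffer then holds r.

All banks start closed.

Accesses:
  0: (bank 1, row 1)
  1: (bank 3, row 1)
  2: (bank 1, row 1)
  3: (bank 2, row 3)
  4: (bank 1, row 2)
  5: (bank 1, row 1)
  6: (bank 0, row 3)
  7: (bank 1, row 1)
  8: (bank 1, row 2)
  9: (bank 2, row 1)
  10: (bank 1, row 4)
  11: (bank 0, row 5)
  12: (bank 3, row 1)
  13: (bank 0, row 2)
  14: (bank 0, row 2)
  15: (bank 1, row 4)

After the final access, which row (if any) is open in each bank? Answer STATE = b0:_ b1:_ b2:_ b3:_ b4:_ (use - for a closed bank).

STATE = b0:2 b1:4 b2:1 b3:1 b4:-

0: bank 1 row 1 — prev None → EMPTY
1: bank 3 row 1 — prev None → EMPTY
2: bank 1 row 1 — prev 1 → HIT
3: bank 2 row 3 — prev None → EMPTY
4: bank 1 row 2 — prev 1 → CONFLICT
5: bank 1 row 1 — prev 2 → CONFLICT
6: bank 0 row 3 — prev None → EMPTY
7: bank 1 row 1 — prev 1 → HIT
8: bank 1 row 2 — prev 1 → CONFLICT
9: bank 2 row 1 — prev 3 → CONFLICT
10: bank 1 row 4 — prev 2 → CONFLICT
11: bank 0 row 5 — prev 3 → CONFLICT
12: bank 3 row 1 — prev 1 → HIT
13: bank 0 row 2 — prev 5 → CONFLICT
14: bank 0 row 2 — prev 2 → HIT
15: bank 1 row 4 — prev 4 → HIT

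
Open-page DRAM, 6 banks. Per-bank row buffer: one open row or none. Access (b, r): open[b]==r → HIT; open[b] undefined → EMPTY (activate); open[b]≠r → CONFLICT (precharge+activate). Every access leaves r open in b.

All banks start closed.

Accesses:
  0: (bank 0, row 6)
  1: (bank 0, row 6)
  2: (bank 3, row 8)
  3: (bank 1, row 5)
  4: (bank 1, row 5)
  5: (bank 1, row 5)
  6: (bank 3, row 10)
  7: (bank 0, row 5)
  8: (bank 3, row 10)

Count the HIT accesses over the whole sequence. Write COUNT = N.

COUNT = 4

0: bank 0 row 6 — prev None → EMPTY
1: bank 0 row 6 — prev 6 → HIT
2: bank 3 row 8 — prev None → EMPTY
3: bank 1 row 5 — prev None → EMPTY
4: bank 1 row 5 — prev 5 → HIT
5: bank 1 row 5 — prev 5 → HIT
6: bank 3 row 10 — prev 8 → CONFLICT
7: bank 0 row 5 — prev 6 → CONFLICT
8: bank 3 row 10 — prev 10 → HIT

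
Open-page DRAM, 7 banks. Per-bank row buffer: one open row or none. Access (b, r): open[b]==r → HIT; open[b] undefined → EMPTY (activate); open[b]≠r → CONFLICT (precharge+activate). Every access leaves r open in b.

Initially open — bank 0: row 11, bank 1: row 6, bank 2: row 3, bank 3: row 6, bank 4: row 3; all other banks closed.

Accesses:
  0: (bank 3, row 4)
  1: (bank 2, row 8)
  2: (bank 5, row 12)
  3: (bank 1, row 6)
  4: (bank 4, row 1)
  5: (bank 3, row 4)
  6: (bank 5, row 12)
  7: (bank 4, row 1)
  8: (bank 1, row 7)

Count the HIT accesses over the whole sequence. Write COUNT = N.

COUNT = 4

  [0] b3 r4: had r6 ⇒ C
  [1] b2 r8: had r3 ⇒ C
  [2] b5 r12: no row ⇒ E
  [3] b1 r6: had r6 ⇒ H
  [4] b4 r1: had r3 ⇒ C
  [5] b3 r4: had r4 ⇒ H
  [6] b5 r12: had r12 ⇒ H
  [7] b4 r1: had r1 ⇒ H
  [8] b1 r7: had r6 ⇒ C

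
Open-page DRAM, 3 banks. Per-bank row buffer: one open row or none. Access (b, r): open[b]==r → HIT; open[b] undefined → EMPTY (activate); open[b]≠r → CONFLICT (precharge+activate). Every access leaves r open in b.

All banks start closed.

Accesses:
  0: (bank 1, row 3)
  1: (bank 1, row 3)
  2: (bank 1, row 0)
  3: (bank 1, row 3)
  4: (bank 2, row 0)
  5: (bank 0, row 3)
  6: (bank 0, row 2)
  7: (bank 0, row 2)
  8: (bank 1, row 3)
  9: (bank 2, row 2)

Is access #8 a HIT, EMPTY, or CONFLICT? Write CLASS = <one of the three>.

#0 (1,3) E
#1 (1,3) H  (was 3)
#2 (1,0) C  (was 3)
#3 (1,3) C  (was 0)
#4 (2,0) E
#5 (0,3) E
#6 (0,2) C  (was 3)
#7 (0,2) H  (was 2)
#8 (1,3) H  (was 3)
#9 (2,2) C  (was 0)

CLASS = HIT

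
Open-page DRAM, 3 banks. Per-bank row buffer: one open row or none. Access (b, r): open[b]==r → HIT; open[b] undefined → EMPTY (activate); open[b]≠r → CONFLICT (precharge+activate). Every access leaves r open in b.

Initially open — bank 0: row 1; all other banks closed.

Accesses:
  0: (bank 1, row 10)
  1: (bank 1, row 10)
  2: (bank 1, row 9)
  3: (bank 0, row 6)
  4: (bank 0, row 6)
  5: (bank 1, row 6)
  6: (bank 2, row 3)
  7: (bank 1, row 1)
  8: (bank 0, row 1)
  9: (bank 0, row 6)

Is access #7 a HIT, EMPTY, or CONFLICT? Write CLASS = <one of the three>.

  [0] b1 r10: no row ⇒ E
  [1] b1 r10: had r10 ⇒ H
  [2] b1 r9: had r10 ⇒ C
  [3] b0 r6: had r1 ⇒ C
  [4] b0 r6: had r6 ⇒ H
  [5] b1 r6: had r9 ⇒ C
  [6] b2 r3: no row ⇒ E
  [7] b1 r1: had r6 ⇒ C
  [8] b0 r1: had r6 ⇒ C
  [9] b0 r6: had r1 ⇒ C

CLASS = CONFLICT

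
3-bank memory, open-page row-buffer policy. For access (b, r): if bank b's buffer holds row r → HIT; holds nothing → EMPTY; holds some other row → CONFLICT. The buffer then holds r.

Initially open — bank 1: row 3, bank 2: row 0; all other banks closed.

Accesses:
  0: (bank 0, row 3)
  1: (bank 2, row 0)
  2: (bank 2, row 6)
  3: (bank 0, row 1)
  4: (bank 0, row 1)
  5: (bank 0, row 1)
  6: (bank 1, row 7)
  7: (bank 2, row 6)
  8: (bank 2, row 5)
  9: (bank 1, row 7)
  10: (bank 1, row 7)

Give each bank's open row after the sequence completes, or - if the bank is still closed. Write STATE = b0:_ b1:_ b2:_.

STATE = b0:1 b1:7 b2:5

step 0: bank0 None->3 [EMPTY]
step 1: bank2 0->0 [HIT]
step 2: bank2 0->6 [CONFLICT]
step 3: bank0 3->1 [CONFLICT]
step 4: bank0 1->1 [HIT]
step 5: bank0 1->1 [HIT]
step 6: bank1 3->7 [CONFLICT]
step 7: bank2 6->6 [HIT]
step 8: bank2 6->5 [CONFLICT]
step 9: bank1 7->7 [HIT]
step 10: bank1 7->7 [HIT]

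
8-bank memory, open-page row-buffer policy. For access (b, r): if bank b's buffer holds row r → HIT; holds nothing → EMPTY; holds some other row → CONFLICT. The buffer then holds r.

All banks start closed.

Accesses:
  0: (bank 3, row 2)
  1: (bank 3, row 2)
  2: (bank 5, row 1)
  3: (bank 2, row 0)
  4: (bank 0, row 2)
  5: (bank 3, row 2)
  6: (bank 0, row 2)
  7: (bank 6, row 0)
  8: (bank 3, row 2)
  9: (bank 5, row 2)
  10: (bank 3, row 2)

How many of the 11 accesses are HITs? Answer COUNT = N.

step 0: bank3 None->2 [EMPTY]
step 1: bank3 2->2 [HIT]
step 2: bank5 None->1 [EMPTY]
step 3: bank2 None->0 [EMPTY]
step 4: bank0 None->2 [EMPTY]
step 5: bank3 2->2 [HIT]
step 6: bank0 2->2 [HIT]
step 7: bank6 None->0 [EMPTY]
step 8: bank3 2->2 [HIT]
step 9: bank5 1->2 [CONFLICT]
step 10: bank3 2->2 [HIT]

COUNT = 5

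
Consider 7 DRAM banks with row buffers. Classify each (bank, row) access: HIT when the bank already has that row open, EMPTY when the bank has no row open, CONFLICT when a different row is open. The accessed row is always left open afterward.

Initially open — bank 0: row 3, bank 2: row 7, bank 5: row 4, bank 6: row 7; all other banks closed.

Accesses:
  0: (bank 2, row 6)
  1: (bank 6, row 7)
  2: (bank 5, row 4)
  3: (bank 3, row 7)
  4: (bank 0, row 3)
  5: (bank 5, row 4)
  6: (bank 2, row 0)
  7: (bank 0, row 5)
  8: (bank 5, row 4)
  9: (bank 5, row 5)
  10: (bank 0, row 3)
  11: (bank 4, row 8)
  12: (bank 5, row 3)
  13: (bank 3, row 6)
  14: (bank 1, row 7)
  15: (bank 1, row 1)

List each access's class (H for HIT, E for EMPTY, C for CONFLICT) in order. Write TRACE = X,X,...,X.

#0 (2,6) C  (was 7)
#1 (6,7) H  (was 7)
#2 (5,4) H  (was 4)
#3 (3,7) E
#4 (0,3) H  (was 3)
#5 (5,4) H  (was 4)
#6 (2,0) C  (was 6)
#7 (0,5) C  (was 3)
#8 (5,4) H  (was 4)
#9 (5,5) C  (was 4)
#10 (0,3) C  (was 5)
#11 (4,8) E
#12 (5,3) C  (was 5)
#13 (3,6) C  (was 7)
#14 (1,7) E
#15 (1,1) C  (was 7)

TRACE = C,H,H,E,H,H,C,C,H,C,C,E,C,C,E,C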